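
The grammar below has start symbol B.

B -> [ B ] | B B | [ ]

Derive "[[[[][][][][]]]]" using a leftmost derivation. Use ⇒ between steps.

B⇒[B]⇒[[B]]⇒[[[B]]]⇒[[[BB]]]⇒[[[BBB]]]⇒[[[BBBB]]]⇒[[[BBBBB]]]⇒[[[[]BBBB]]]⇒[[[[][]BBB]]]⇒[[[[][][]BB]]]⇒[[[[][][][]B]]]⇒[[[[][][][][]]]]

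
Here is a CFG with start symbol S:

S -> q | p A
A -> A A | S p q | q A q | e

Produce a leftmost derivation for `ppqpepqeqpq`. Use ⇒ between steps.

S ⇒ pA   [S -> p A]
pA ⇒ pSpq   [A -> S p q]
pSpq ⇒ ppApq   [S -> p A]
ppApq ⇒ ppqAqpq   [A -> q A q]
ppqAqpq ⇒ ppqAAqpq   [A -> A A]
ppqAAqpq ⇒ ppqSpqAqpq   [A -> S p q]
ppqSpqAqpq ⇒ ppqpApqAqpq   [S -> p A]
ppqpApqAqpq ⇒ ppqpepqAqpq   [A -> e]
ppqpepqAqpq ⇒ ppqpepqeqpq   [A -> e]

S ⇒ pA ⇒ pSpq ⇒ ppApq ⇒ ppqAqpq ⇒ ppqAAqpq ⇒ ppqSpqAqpq ⇒ ppqpApqAqpq ⇒ ppqpepqAqpq ⇒ ppqpepqeqpq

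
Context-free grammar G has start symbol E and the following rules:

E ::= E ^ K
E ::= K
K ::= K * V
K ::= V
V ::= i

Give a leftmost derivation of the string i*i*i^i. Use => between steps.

E => E^K => K^K => K*V^K => K*V*V^K => V*V*V^K => i*V*V^K => i*i*V^K => i*i*i^K => i*i*i^V => i*i*i^i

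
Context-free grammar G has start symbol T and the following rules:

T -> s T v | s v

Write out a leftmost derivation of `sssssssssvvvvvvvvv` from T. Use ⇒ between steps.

T ⇒ sTv   [T -> s T v]
sTv ⇒ ssTvv   [T -> s T v]
ssTvv ⇒ sssTvvv   [T -> s T v]
sssTvvv ⇒ ssssTvvvv   [T -> s T v]
ssssTvvvv ⇒ sssssTvvvvv   [T -> s T v]
sssssTvvvvv ⇒ ssssssTvvvvvv   [T -> s T v]
ssssssTvvvvvv ⇒ sssssssTvvvvvvv   [T -> s T v]
sssssssTvvvvvvv ⇒ ssssssssTvvvvvvvv   [T -> s T v]
ssssssssTvvvvvvvv ⇒ sssssssssvvvvvvvvv   [T -> s v]

T ⇒ sTv ⇒ ssTvv ⇒ sssTvvv ⇒ ssssTvvvv ⇒ sssssTvvvvv ⇒ ssssssTvvvvvv ⇒ sssssssTvvvvvvv ⇒ ssssssssTvvvvvvvv ⇒ sssssssssvvvvvvvvv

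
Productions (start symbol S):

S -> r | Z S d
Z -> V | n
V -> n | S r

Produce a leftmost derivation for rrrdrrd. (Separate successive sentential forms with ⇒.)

S ⇒ ZSd ⇒ VSd ⇒ SrSd ⇒ ZSdrSd ⇒ VSdrSd ⇒ SrSdrSd ⇒ rrSdrSd ⇒ rrrdrSd ⇒ rrrdrrd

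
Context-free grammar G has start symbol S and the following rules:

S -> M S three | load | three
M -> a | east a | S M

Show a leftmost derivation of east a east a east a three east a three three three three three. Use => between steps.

S => M S three   [S -> M S three]
M S three => east a S three   [M -> east a]
east a S three => east a M S three three   [S -> M S three]
east a M S three three => east a east a S three three   [M -> east a]
east a east a S three three => east a east a M S three three three   [S -> M S three]
east a east a M S three three three => east a east a east a S three three three   [M -> east a]
east a east a east a S three three three => east a east a east a M S three three three three   [S -> M S three]
east a east a east a M S three three three three => east a east a east a S M S three three three three   [M -> S M]
east a east a east a S M S three three three three => east a east a east a three M S three three three three   [S -> three]
east a east a east a three M S three three three three => east a east a east a three east a S three three three three   [M -> east a]
east a east a east a three east a S three three three three => east a east a east a three east a three three three three three   [S -> three]

S => M S three => east a S three => east a M S three three => east a east a S three three => east a east a M S three three three => east a east a east a S three three three => east a east a east a M S three three three three => east a east a east a S M S three three three three => east a east a east a three M S three three three three => east a east a east a three east a S three three three three => east a east a east a three east a three three three three three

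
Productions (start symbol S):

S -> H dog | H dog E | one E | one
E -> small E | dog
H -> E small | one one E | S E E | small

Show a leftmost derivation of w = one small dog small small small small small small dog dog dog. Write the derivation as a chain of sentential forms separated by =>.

S => H dog => S E E dog => one E E E dog => one small E E E dog => one small dog E E dog => one small dog small E E dog => one small dog small small E E dog => one small dog small small small E E dog => one small dog small small small small E E dog => one small dog small small small small small E E dog => one small dog small small small small small small E E dog => one small dog small small small small small small dog E dog => one small dog small small small small small small dog dog dog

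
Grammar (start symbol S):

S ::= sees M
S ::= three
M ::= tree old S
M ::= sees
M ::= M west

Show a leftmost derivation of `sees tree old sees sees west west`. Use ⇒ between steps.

S ⇒ sees M   [S ::= sees M]
sees M ⇒ sees M west   [M ::= M west]
sees M west ⇒ sees tree old S west   [M ::= tree old S]
sees tree old S west ⇒ sees tree old sees M west   [S ::= sees M]
sees tree old sees M west ⇒ sees tree old sees M west west   [M ::= M west]
sees tree old sees M west west ⇒ sees tree old sees sees west west   [M ::= sees]

S ⇒ sees M ⇒ sees M west ⇒ sees tree old S west ⇒ sees tree old sees M west ⇒ sees tree old sees M west west ⇒ sees tree old sees sees west west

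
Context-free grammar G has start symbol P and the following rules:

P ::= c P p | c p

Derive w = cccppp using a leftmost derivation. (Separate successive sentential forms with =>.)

P => cPp   [P ::= c P p]
cPp => ccPpp   [P ::= c P p]
ccPpp => cccppp   [P ::= c p]

P => cPp => ccPpp => cccppp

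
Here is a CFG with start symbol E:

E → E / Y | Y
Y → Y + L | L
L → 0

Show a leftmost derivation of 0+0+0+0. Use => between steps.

E => Y => Y+L => Y+L+L => Y+L+L+L => L+L+L+L => 0+L+L+L => 0+0+L+L => 0+0+0+L => 0+0+0+0

E => Y   [E → Y]
Y => Y+L   [Y → Y + L]
Y+L => Y+L+L   [Y → Y + L]
Y+L+L => Y+L+L+L   [Y → Y + L]
Y+L+L+L => L+L+L+L   [Y → L]
L+L+L+L => 0+L+L+L   [L → 0]
0+L+L+L => 0+0+L+L   [L → 0]
0+0+L+L => 0+0+0+L   [L → 0]
0+0+0+L => 0+0+0+0   [L → 0]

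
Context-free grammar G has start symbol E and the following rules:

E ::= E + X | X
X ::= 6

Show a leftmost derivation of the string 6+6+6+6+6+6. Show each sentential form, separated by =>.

E => E+X => E+X+X => E+X+X+X => E+X+X+X+X => E+X+X+X+X+X => X+X+X+X+X+X => 6+X+X+X+X+X => 6+6+X+X+X+X => 6+6+6+X+X+X => 6+6+6+6+X+X => 6+6+6+6+6+X => 6+6+6+6+6+6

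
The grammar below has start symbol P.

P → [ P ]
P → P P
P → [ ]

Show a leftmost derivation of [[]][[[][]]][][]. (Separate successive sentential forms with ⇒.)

P ⇒ PP   [P → P P]
PP ⇒ PPP   [P → P P]
PPP ⇒ [P]PP   [P → [ P ]]
[P]PP ⇒ [[]]PP   [P → [ ]]
[[]]PP ⇒ [[]]PPP   [P → P P]
[[]]PPP ⇒ [[]][P]PP   [P → [ P ]]
[[]][P]PP ⇒ [[]][[P]]PP   [P → [ P ]]
[[]][[P]]PP ⇒ [[]][[PP]]PP   [P → P P]
[[]][[PP]]PP ⇒ [[]][[[]P]]PP   [P → [ ]]
[[]][[[]P]]PP ⇒ [[]][[[][]]]PP   [P → [ ]]
[[]][[[][]]]PP ⇒ [[]][[[][]]][]P   [P → [ ]]
[[]][[[][]]][]P ⇒ [[]][[[][]]][][]   [P → [ ]]

P ⇒ PP ⇒ PPP ⇒ [P]PP ⇒ [[]]PP ⇒ [[]]PPP ⇒ [[]][P]PP ⇒ [[]][[P]]PP ⇒ [[]][[PP]]PP ⇒ [[]][[[]P]]PP ⇒ [[]][[[][]]]PP ⇒ [[]][[[][]]][]P ⇒ [[]][[[][]]][][]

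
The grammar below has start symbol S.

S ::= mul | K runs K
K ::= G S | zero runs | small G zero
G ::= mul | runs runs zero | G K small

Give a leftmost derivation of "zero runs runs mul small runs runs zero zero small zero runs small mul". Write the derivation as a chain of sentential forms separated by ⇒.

S ⇒ K runs K   [S ::= K runs K]
K runs K ⇒ zero runs runs K   [K ::= zero runs]
zero runs runs K ⇒ zero runs runs G S   [K ::= G S]
zero runs runs G S ⇒ zero runs runs G K small S   [G ::= G K small]
zero runs runs G K small S ⇒ zero runs runs G K small K small S   [G ::= G K small]
zero runs runs G K small K small S ⇒ zero runs runs mul K small K small S   [G ::= mul]
zero runs runs mul K small K small S ⇒ zero runs runs mul small G zero small K small S   [K ::= small G zero]
zero runs runs mul small G zero small K small S ⇒ zero runs runs mul small runs runs zero zero small K small S   [G ::= runs runs zero]
zero runs runs mul small runs runs zero zero small K small S ⇒ zero runs runs mul small runs runs zero zero small zero runs small S   [K ::= zero runs]
zero runs runs mul small runs runs zero zero small zero runs small S ⇒ zero runs runs mul small runs runs zero zero small zero runs small mul   [S ::= mul]

S ⇒ K runs K ⇒ zero runs runs K ⇒ zero runs runs G S ⇒ zero runs runs G K small S ⇒ zero runs runs G K small K small S ⇒ zero runs runs mul K small K small S ⇒ zero runs runs mul small G zero small K small S ⇒ zero runs runs mul small runs runs zero zero small K small S ⇒ zero runs runs mul small runs runs zero zero small zero runs small S ⇒ zero runs runs mul small runs runs zero zero small zero runs small mul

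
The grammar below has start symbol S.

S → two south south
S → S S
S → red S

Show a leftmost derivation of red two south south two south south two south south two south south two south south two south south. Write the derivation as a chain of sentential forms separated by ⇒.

S ⇒ S S ⇒ red S S ⇒ red S S S ⇒ red S S S S ⇒ red S S S S S ⇒ red S S S S S S ⇒ red two south south S S S S S ⇒ red two south south two south south S S S S ⇒ red two south south two south south two south south S S S ⇒ red two south south two south south two south south two south south S S ⇒ red two south south two south south two south south two south south two south south S ⇒ red two south south two south south two south south two south south two south south two south south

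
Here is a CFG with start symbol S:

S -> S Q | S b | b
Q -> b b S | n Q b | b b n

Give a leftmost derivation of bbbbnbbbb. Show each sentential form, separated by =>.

S => SQ   [S -> S Q]
SQ => bQ   [S -> b]
bQ => bbbS   [Q -> b b S]
bbbS => bbbSQ   [S -> S Q]
bbbSQ => bbbbQ   [S -> b]
bbbbQ => bbbbnQb   [Q -> n Q b]
bbbbnQb => bbbbnbbSb   [Q -> b b S]
bbbbnbbSb => bbbbnbbbb   [S -> b]

S => SQ => bQ => bbbS => bbbSQ => bbbbQ => bbbbnQb => bbbbnbbSb => bbbbnbbbb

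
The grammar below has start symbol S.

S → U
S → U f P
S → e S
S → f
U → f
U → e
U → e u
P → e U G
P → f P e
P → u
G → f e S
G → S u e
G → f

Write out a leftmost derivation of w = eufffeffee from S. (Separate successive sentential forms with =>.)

S => UfP => eufP => euffPe => eufffPee => eufffeUGee => eufffefGee => eufffeffee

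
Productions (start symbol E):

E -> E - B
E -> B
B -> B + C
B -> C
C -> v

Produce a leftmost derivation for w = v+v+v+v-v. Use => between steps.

E => E-B => B-B => B+C-B => B+C+C-B => B+C+C+C-B => C+C+C+C-B => v+C+C+C-B => v+v+C+C-B => v+v+v+C-B => v+v+v+v-B => v+v+v+v-C => v+v+v+v-v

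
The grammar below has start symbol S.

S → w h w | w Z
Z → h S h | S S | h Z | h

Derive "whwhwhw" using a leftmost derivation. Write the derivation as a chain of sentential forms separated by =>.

S => wZ   [S → w Z]
wZ => whZ   [Z → h Z]
whZ => whSS   [Z → S S]
whSS => whwZS   [S → w Z]
whwZS => whwhS   [Z → h]
whwhS => whwhwhw   [S → w h w]

S => wZ => whZ => whSS => whwZS => whwhS => whwhwhw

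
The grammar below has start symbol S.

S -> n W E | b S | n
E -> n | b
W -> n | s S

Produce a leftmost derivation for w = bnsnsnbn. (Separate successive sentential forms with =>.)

S => bS => bnWE => bnsSE => bnsnWEE => bnsnsSEE => bnsnsnEE => bnsnsnbE => bnsnsnbn

S => bS   [S -> b S]
bS => bnWE   [S -> n W E]
bnWE => bnsSE   [W -> s S]
bnsSE => bnsnWEE   [S -> n W E]
bnsnWEE => bnsnsSEE   [W -> s S]
bnsnsSEE => bnsnsnEE   [S -> n]
bnsnsnEE => bnsnsnbE   [E -> b]
bnsnsnbE => bnsnsnbn   [E -> n]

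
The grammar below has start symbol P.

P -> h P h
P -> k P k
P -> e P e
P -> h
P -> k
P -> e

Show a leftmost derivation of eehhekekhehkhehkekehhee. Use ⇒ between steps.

P ⇒ ePe ⇒ eePee ⇒ eehPhee ⇒ eehhPhhee ⇒ eehhePehhee ⇒ eehhekPkehhee ⇒ eehhekePekehhee ⇒ eehhekekPkekehhee ⇒ eehhekekhPhkekehhee ⇒ eehhekekhePehkekehhee ⇒ eehhekekhehPhehkekehhee ⇒ eehhekekhehkhehkekehhee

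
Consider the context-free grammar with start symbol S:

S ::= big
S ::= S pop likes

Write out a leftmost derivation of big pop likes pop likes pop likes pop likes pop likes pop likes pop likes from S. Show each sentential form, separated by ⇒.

S ⇒ S pop likes ⇒ S pop likes pop likes ⇒ S pop likes pop likes pop likes ⇒ S pop likes pop likes pop likes pop likes ⇒ S pop likes pop likes pop likes pop likes pop likes ⇒ S pop likes pop likes pop likes pop likes pop likes pop likes ⇒ S pop likes pop likes pop likes pop likes pop likes pop likes pop likes ⇒ big pop likes pop likes pop likes pop likes pop likes pop likes pop likes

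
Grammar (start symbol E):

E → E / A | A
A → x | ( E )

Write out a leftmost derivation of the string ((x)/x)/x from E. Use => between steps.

E=>E/A=>A/A=>(E)/A=>(E/A)/A=>(A/A)/A=>((E)/A)/A=>((A)/A)/A=>((x)/A)/A=>((x)/x)/A=>((x)/x)/x

E => E/A   [E → E / A]
E/A => A/A   [E → A]
A/A => (E)/A   [A → ( E )]
(E)/A => (E/A)/A   [E → E / A]
(E/A)/A => (A/A)/A   [E → A]
(A/A)/A => ((E)/A)/A   [A → ( E )]
((E)/A)/A => ((A)/A)/A   [E → A]
((A)/A)/A => ((x)/A)/A   [A → x]
((x)/A)/A => ((x)/x)/A   [A → x]
((x)/x)/A => ((x)/x)/x   [A → x]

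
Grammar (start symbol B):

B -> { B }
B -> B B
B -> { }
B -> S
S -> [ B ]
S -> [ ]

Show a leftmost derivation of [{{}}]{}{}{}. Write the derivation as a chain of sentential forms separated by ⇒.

B⇒BB⇒BBB⇒BBBB⇒SBBB⇒[B]BBB⇒[{B}]BBB⇒[{{}}]BBB⇒[{{}}]{}BB⇒[{{}}]{}{}B⇒[{{}}]{}{}{}

B ⇒ BB   [B -> B B]
BB ⇒ BBB   [B -> B B]
BBB ⇒ BBBB   [B -> B B]
BBBB ⇒ SBBB   [B -> S]
SBBB ⇒ [B]BBB   [S -> [ B ]]
[B]BBB ⇒ [{B}]BBB   [B -> { B }]
[{B}]BBB ⇒ [{{}}]BBB   [B -> { }]
[{{}}]BBB ⇒ [{{}}]{}BB   [B -> { }]
[{{}}]{}BB ⇒ [{{}}]{}{}B   [B -> { }]
[{{}}]{}{}B ⇒ [{{}}]{}{}{}   [B -> { }]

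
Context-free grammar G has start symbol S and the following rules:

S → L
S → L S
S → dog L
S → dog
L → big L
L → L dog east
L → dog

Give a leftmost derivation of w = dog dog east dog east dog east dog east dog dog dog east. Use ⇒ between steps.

S ⇒ L S ⇒ L dog east S ⇒ L dog east dog east S ⇒ L dog east dog east dog east S ⇒ L dog east dog east dog east dog east S ⇒ dog dog east dog east dog east dog east S ⇒ dog dog east dog east dog east dog east dog L ⇒ dog dog east dog east dog east dog east dog L dog east ⇒ dog dog east dog east dog east dog east dog dog dog east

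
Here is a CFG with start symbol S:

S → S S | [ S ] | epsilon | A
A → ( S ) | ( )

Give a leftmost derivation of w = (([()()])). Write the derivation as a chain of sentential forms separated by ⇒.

S ⇒ A   [S → A]
A ⇒ (S)   [A → ( S )]
(S) ⇒ (A)   [S → A]
(A) ⇒ ((S))   [A → ( S )]
((S)) ⇒ (([S]))   [S → [ S ]]
(([S])) ⇒ (([SS]))   [S → S S]
(([SS])) ⇒ (([AS]))   [S → A]
(([AS])) ⇒ (([()S]))   [A → ( )]
(([()S])) ⇒ (([()A]))   [S → A]
(([()A])) ⇒ (([()()]))   [A → ( )]

S⇒A⇒(S)⇒(A)⇒((S))⇒(([S]))⇒(([SS]))⇒(([AS]))⇒(([()S]))⇒(([()A]))⇒(([()()]))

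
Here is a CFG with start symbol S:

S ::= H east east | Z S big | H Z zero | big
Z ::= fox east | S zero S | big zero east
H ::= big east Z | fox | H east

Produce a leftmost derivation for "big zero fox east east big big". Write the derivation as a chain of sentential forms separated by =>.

S => Z S big   [S ::= Z S big]
Z S big => S zero S S big   [Z ::= S zero S]
S zero S S big => big zero S S big   [S ::= big]
big zero S S big => big zero H east east S big   [S ::= H east east]
big zero H east east S big => big zero fox east east S big   [H ::= fox]
big zero fox east east S big => big zero fox east east big big   [S ::= big]

S => Z S big => S zero S S big => big zero S S big => big zero H east east S big => big zero fox east east S big => big zero fox east east big big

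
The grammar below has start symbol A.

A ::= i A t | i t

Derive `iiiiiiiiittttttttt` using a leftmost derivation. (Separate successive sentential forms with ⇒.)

A ⇒ iAt ⇒ iiAtt ⇒ iiiAttt ⇒ iiiiAtttt ⇒ iiiiiAttttt ⇒ iiiiiiAtttttt ⇒ iiiiiiiAttttttt ⇒ iiiiiiiiAtttttttt ⇒ iiiiiiiiittttttttt

A ⇒ iAt   [A ::= i A t]
iAt ⇒ iiAtt   [A ::= i A t]
iiAtt ⇒ iiiAttt   [A ::= i A t]
iiiAttt ⇒ iiiiAtttt   [A ::= i A t]
iiiiAtttt ⇒ iiiiiAttttt   [A ::= i A t]
iiiiiAttttt ⇒ iiiiiiAtttttt   [A ::= i A t]
iiiiiiAtttttt ⇒ iiiiiiiAttttttt   [A ::= i A t]
iiiiiiiAttttttt ⇒ iiiiiiiiAtttttttt   [A ::= i A t]
iiiiiiiiAtttttttt ⇒ iiiiiiiiittttttttt   [A ::= i t]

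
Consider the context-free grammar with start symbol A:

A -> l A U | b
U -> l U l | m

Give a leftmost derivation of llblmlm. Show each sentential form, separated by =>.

A => lAU   [A -> l A U]
lAU => llAUU   [A -> l A U]
llAUU => llbUU   [A -> b]
llbUU => llblUlU   [U -> l U l]
llblUlU => llblmlU   [U -> m]
llblmlU => llblmlm   [U -> m]

A => lAU => llAUU => llbUU => llblUlU => llblmlU => llblmlm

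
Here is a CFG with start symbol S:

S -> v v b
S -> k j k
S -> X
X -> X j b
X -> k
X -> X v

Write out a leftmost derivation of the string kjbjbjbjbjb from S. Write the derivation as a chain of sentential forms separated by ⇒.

S ⇒ X   [S -> X]
X ⇒ Xjb   [X -> X j b]
Xjb ⇒ Xjbjb   [X -> X j b]
Xjbjb ⇒ Xjbjbjb   [X -> X j b]
Xjbjbjb ⇒ Xjbjbjbjb   [X -> X j b]
Xjbjbjbjb ⇒ Xjbjbjbjbjb   [X -> X j b]
Xjbjbjbjbjb ⇒ kjbjbjbjbjb   [X -> k]

S⇒X⇒Xjb⇒Xjbjb⇒Xjbjbjb⇒Xjbjbjbjb⇒Xjbjbjbjbjb⇒kjbjbjbjbjb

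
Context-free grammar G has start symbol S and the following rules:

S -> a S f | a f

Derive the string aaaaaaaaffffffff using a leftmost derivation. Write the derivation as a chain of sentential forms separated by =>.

S => aSf => aaSff => aaaSfff => aaaaSffff => aaaaaSfffff => aaaaaaSffffff => aaaaaaaSfffffff => aaaaaaaaffffffff

S => aSf   [S -> a S f]
aSf => aaSff   [S -> a S f]
aaSff => aaaSfff   [S -> a S f]
aaaSfff => aaaaSffff   [S -> a S f]
aaaaSffff => aaaaaSfffff   [S -> a S f]
aaaaaSfffff => aaaaaaSffffff   [S -> a S f]
aaaaaaSffffff => aaaaaaaSfffffff   [S -> a S f]
aaaaaaaSfffffff => aaaaaaaaffffffff   [S -> a f]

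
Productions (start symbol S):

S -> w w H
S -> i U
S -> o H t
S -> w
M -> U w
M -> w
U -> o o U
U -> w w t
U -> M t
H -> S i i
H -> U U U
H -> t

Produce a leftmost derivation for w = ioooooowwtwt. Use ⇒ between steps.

S⇒iU⇒iooU⇒iooooU⇒iooooMt⇒iooooUwt⇒iooooooUwt⇒ioooooowwtwt

S ⇒ iU   [S -> i U]
iU ⇒ iooU   [U -> o o U]
iooU ⇒ iooooU   [U -> o o U]
iooooU ⇒ iooooMt   [U -> M t]
iooooMt ⇒ iooooUwt   [M -> U w]
iooooUwt ⇒ iooooooUwt   [U -> o o U]
iooooooUwt ⇒ ioooooowwtwt   [U -> w w t]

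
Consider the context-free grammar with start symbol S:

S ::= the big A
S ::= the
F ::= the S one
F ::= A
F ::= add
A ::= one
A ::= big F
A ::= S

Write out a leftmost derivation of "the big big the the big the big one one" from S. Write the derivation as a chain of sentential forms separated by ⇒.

S ⇒ the big A ⇒ the big big F ⇒ the big big the S one ⇒ the big big the the big A one ⇒ the big big the the big S one ⇒ the big big the the big the big A one ⇒ the big big the the big the big one one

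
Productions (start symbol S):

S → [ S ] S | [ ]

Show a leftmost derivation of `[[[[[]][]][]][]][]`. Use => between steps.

S => [S]S => [[S]S]S => [[[S]S]S]S => [[[[S]S]S]S]S => [[[[[]]S]S]S]S => [[[[[]][]]S]S]S => [[[[[]][]][]]S]S => [[[[[]][]][]][]]S => [[[[[]][]][]][]][]

S => [S]S   [S → [ S ] S]
[S]S => [[S]S]S   [S → [ S ] S]
[[S]S]S => [[[S]S]S]S   [S → [ S ] S]
[[[S]S]S]S => [[[[S]S]S]S]S   [S → [ S ] S]
[[[[S]S]S]S]S => [[[[[]]S]S]S]S   [S → [ ]]
[[[[[]]S]S]S]S => [[[[[]][]]S]S]S   [S → [ ]]
[[[[[]][]]S]S]S => [[[[[]][]][]]S]S   [S → [ ]]
[[[[[]][]][]]S]S => [[[[[]][]][]][]]S   [S → [ ]]
[[[[[]][]][]][]]S => [[[[[]][]][]][]][]   [S → [ ]]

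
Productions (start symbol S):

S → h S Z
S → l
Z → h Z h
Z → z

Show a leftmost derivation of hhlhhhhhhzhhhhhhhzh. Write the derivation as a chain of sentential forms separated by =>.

S => hSZ   [S → h S Z]
hSZ => hhSZZ   [S → h S Z]
hhSZZ => hhlZZ   [S → l]
hhlZZ => hhlhZhZ   [Z → h Z h]
hhlhZhZ => hhlhhZhhZ   [Z → h Z h]
hhlhhZhhZ => hhlhhhZhhhZ   [Z → h Z h]
hhlhhhZhhhZ => hhlhhhhZhhhhZ   [Z → h Z h]
hhlhhhhZhhhhZ => hhlhhhhhZhhhhhZ   [Z → h Z h]
hhlhhhhhZhhhhhZ => hhlhhhhhhZhhhhhhZ   [Z → h Z h]
hhlhhhhhhZhhhhhhZ => hhlhhhhhhzhhhhhhZ   [Z → z]
hhlhhhhhhzhhhhhhZ => hhlhhhhhhzhhhhhhhZh   [Z → h Z h]
hhlhhhhhhzhhhhhhhZh => hhlhhhhhhzhhhhhhhzh   [Z → z]

S => hSZ => hhSZZ => hhlZZ => hhlhZhZ => hhlhhZhhZ => hhlhhhZhhhZ => hhlhhhhZhhhhZ => hhlhhhhhZhhhhhZ => hhlhhhhhhZhhhhhhZ => hhlhhhhhhzhhhhhhZ => hhlhhhhhhzhhhhhhhZh => hhlhhhhhhzhhhhhhhzh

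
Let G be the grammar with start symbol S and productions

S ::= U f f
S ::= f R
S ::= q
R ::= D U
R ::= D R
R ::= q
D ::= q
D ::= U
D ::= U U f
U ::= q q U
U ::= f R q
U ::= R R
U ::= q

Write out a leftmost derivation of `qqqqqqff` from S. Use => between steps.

S => Uff => RRff => DURff => UURff => qqUURff => qqRRURff => qqqRURff => qqqqURff => qqqqqRff => qqqqqqff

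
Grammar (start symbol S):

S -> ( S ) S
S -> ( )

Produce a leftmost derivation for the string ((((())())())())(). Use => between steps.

S => (S)S => ((S)S)S => (((S)S)S)S => ((((S)S)S)S)S => ((((())S)S)S)S => ((((())())S)S)S => ((((())())())S)S => ((((())())())())S => ((((())())())())()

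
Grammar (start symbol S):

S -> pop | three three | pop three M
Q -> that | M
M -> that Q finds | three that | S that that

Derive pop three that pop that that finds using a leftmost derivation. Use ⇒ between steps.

S ⇒ pop three M ⇒ pop three that Q finds ⇒ pop three that M finds ⇒ pop three that S that that finds ⇒ pop three that pop that that finds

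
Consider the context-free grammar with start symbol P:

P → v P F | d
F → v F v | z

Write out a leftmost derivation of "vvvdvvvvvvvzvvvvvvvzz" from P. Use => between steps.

P => vPF => vvPFF => vvvPFFF => vvvdFFF => vvvdvFvFF => vvvdvvFvvFF => vvvdvvvFvvvFF => vvvdvvvvFvvvvFF => vvvdvvvvvFvvvvvFF => vvvdvvvvvvFvvvvvvFF => vvvdvvvvvvvFvvvvvvvFF => vvvdvvvvvvvzvvvvvvvFF => vvvdvvvvvvvzvvvvvvvzF => vvvdvvvvvvvzvvvvvvvzz

P => vPF   [P → v P F]
vPF => vvPFF   [P → v P F]
vvPFF => vvvPFFF   [P → v P F]
vvvPFFF => vvvdFFF   [P → d]
vvvdFFF => vvvdvFvFF   [F → v F v]
vvvdvFvFF => vvvdvvFvvFF   [F → v F v]
vvvdvvFvvFF => vvvdvvvFvvvFF   [F → v F v]
vvvdvvvFvvvFF => vvvdvvvvFvvvvFF   [F → v F v]
vvvdvvvvFvvvvFF => vvvdvvvvvFvvvvvFF   [F → v F v]
vvvdvvvvvFvvvvvFF => vvvdvvvvvvFvvvvvvFF   [F → v F v]
vvvdvvvvvvFvvvvvvFF => vvvdvvvvvvvFvvvvvvvFF   [F → v F v]
vvvdvvvvvvvFvvvvvvvFF => vvvdvvvvvvvzvvvvvvvFF   [F → z]
vvvdvvvvvvvzvvvvvvvFF => vvvdvvvvvvvzvvvvvvvzF   [F → z]
vvvdvvvvvvvzvvvvvvvzF => vvvdvvvvvvvzvvvvvvvzz   [F → z]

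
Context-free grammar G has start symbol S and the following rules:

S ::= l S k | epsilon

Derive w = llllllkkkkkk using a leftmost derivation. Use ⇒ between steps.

S ⇒ lSk   [S ::= l S k]
lSk ⇒ llSkk   [S ::= l S k]
llSkk ⇒ lllSkkk   [S ::= l S k]
lllSkkk ⇒ llllSkkkk   [S ::= l S k]
llllSkkkk ⇒ lllllSkkkkk   [S ::= l S k]
lllllSkkkkk ⇒ llllllSkkkkkk   [S ::= l S k]
llllllSkkkkkk ⇒ llllllkkkkkk   [S ::= epsilon]

S ⇒ lSk ⇒ llSkk ⇒ lllSkkk ⇒ llllSkkkk ⇒ lllllSkkkkk ⇒ llllllSkkkkkk ⇒ llllllkkkkkk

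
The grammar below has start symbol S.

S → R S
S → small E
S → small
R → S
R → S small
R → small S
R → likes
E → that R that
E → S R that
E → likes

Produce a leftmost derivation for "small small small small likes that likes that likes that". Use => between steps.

S => small E   [S → small E]
small E => small S R that   [E → S R that]
small S R that => small small E R that   [S → small E]
small small E R that => small small S R that R that   [E → S R that]
small small S R that R that => small small small E R that R that   [S → small E]
small small small E R that R that => small small small S R that R that R that   [E → S R that]
small small small S R that R that R that => small small small small R that R that R that   [S → small]
small small small small R that R that R that => small small small small likes that R that R that   [R → likes]
small small small small likes that R that R that => small small small small likes that likes that R that   [R → likes]
small small small small likes that likes that R that => small small small small likes that likes that likes that   [R → likes]

S => small E => small S R that => small small E R that => small small S R that R that => small small small E R that R that => small small small S R that R that R that => small small small small R that R that R that => small small small small likes that R that R that => small small small small likes that likes that R that => small small small small likes that likes that likes that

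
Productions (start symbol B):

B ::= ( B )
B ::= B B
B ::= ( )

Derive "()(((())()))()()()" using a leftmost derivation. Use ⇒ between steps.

B ⇒ BB   [B ::= B B]
BB ⇒ ()B   [B ::= ( )]
()B ⇒ ()BB   [B ::= B B]
()BB ⇒ ()BBB   [B ::= B B]
()BBB ⇒ ()BBBB   [B ::= B B]
()BBBB ⇒ ()(B)BBB   [B ::= ( B )]
()(B)BBB ⇒ ()((B))BBB   [B ::= ( B )]
()((B))BBB ⇒ ()((BB))BBB   [B ::= B B]
()((BB))BBB ⇒ ()(((B)B))BBB   [B ::= ( B )]
()(((B)B))BBB ⇒ ()(((())B))BBB   [B ::= ( )]
()(((())B))BBB ⇒ ()(((())()))BBB   [B ::= ( )]
()(((())()))BBB ⇒ ()(((())()))()BB   [B ::= ( )]
()(((())()))()BB ⇒ ()(((())()))()()B   [B ::= ( )]
()(((())()))()()B ⇒ ()(((())()))()()()   [B ::= ( )]

B⇒BB⇒()B⇒()BB⇒()BBB⇒()BBBB⇒()(B)BBB⇒()((B))BBB⇒()((BB))BBB⇒()(((B)B))BBB⇒()(((())B))BBB⇒()(((())()))BBB⇒()(((())()))()BB⇒()(((())()))()()B⇒()(((())()))()()()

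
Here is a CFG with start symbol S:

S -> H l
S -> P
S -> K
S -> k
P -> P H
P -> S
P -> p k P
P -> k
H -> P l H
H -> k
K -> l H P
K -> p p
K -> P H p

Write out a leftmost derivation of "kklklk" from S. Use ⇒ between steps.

S ⇒ P ⇒ PH ⇒ SH ⇒ HlH ⇒ PlHlH ⇒ PHlHlH ⇒ kHlHlH ⇒ kklHlH ⇒ kklklH ⇒ kklklk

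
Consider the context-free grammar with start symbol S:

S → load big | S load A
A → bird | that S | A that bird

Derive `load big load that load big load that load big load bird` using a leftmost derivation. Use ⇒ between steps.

S ⇒ S load A   [S → S load A]
S load A ⇒ S load A load A   [S → S load A]
S load A load A ⇒ S load A load A load A   [S → S load A]
S load A load A load A ⇒ load big load A load A load A   [S → load big]
load big load A load A load A ⇒ load big load that S load A load A   [A → that S]
load big load that S load A load A ⇒ load big load that load big load A load A   [S → load big]
load big load that load big load A load A ⇒ load big load that load big load that S load A   [A → that S]
load big load that load big load that S load A ⇒ load big load that load big load that load big load A   [S → load big]
load big load that load big load that load big load A ⇒ load big load that load big load that load big load bird   [A → bird]

S ⇒ S load A ⇒ S load A load A ⇒ S load A load A load A ⇒ load big load A load A load A ⇒ load big load that S load A load A ⇒ load big load that load big load A load A ⇒ load big load that load big load that S load A ⇒ load big load that load big load that load big load A ⇒ load big load that load big load that load big load bird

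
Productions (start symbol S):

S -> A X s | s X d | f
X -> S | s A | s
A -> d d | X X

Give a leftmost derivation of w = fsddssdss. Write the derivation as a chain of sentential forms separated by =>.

S => AXs => XXXs => SXXs => fXXs => fSXs => fsXdXs => fsSdXs => fsAXsdXs => fsddXsdXs => fsddssdXs => fsddssdss

S => AXs   [S -> A X s]
AXs => XXXs   [A -> X X]
XXXs => SXXs   [X -> S]
SXXs => fXXs   [S -> f]
fXXs => fSXs   [X -> S]
fSXs => fsXdXs   [S -> s X d]
fsXdXs => fsSdXs   [X -> S]
fsSdXs => fsAXsdXs   [S -> A X s]
fsAXsdXs => fsddXsdXs   [A -> d d]
fsddXsdXs => fsddssdXs   [X -> s]
fsddssdXs => fsddssdss   [X -> s]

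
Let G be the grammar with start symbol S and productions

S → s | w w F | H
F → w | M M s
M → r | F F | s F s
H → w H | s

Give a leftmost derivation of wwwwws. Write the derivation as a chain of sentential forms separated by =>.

S => H => wH => wwH => wwwH => wwwwH => wwwwwH => wwwwws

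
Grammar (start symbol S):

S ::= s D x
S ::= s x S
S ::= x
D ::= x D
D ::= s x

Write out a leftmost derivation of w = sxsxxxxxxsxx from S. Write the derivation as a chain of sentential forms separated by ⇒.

S ⇒ sxS ⇒ sxsDx ⇒ sxsxDx ⇒ sxsxxDx ⇒ sxsxxxDx ⇒ sxsxxxxDx ⇒ sxsxxxxxDx ⇒ sxsxxxxxxDx ⇒ sxsxxxxxxsxx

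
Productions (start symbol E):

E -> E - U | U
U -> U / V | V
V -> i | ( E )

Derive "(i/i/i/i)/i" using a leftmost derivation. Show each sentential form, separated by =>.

E=>U=>U/V=>V/V=>(E)/V=>(U)/V=>(U/V)/V=>(U/V/V)/V=>(U/V/V/V)/V=>(V/V/V/V)/V=>(i/V/V/V)/V=>(i/i/V/V)/V=>(i/i/i/V)/V=>(i/i/i/i)/V=>(i/i/i/i)/i

E => U   [E -> U]
U => U/V   [U -> U / V]
U/V => V/V   [U -> V]
V/V => (E)/V   [V -> ( E )]
(E)/V => (U)/V   [E -> U]
(U)/V => (U/V)/V   [U -> U / V]
(U/V)/V => (U/V/V)/V   [U -> U / V]
(U/V/V)/V => (U/V/V/V)/V   [U -> U / V]
(U/V/V/V)/V => (V/V/V/V)/V   [U -> V]
(V/V/V/V)/V => (i/V/V/V)/V   [V -> i]
(i/V/V/V)/V => (i/i/V/V)/V   [V -> i]
(i/i/V/V)/V => (i/i/i/V)/V   [V -> i]
(i/i/i/V)/V => (i/i/i/i)/V   [V -> i]
(i/i/i/i)/V => (i/i/i/i)/i   [V -> i]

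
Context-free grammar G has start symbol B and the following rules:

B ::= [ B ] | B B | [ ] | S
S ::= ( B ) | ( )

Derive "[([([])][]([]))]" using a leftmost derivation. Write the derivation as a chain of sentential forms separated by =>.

B => [B]   [B ::= [ B ]]
[B] => [S]   [B ::= S]
[S] => [(B)]   [S ::= ( B )]
[(B)] => [(BB)]   [B ::= B B]
[(BB)] => [(BBB)]   [B ::= B B]
[(BBB)] => [([B]BB)]   [B ::= [ B ]]
[([B]BB)] => [([S]BB)]   [B ::= S]
[([S]BB)] => [([(B)]BB)]   [S ::= ( B )]
[([(B)]BB)] => [([([])]BB)]   [B ::= [ ]]
[([([])]BB)] => [([([])][]B)]   [B ::= [ ]]
[([([])][]B)] => [([([])][]S)]   [B ::= S]
[([([])][]S)] => [([([])][](B))]   [S ::= ( B )]
[([([])][](B))] => [([([])][]([]))]   [B ::= [ ]]

B => [B] => [S] => [(B)] => [(BB)] => [(BBB)] => [([B]BB)] => [([S]BB)] => [([(B)]BB)] => [([([])]BB)] => [([([])][]B)] => [([([])][]S)] => [([([])][](B))] => [([([])][]([]))]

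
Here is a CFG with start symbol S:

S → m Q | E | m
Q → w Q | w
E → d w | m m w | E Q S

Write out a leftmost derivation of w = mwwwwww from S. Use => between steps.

S => mQ   [S → m Q]
mQ => mwQ   [Q → w Q]
mwQ => mwwQ   [Q → w Q]
mwwQ => mwwwQ   [Q → w Q]
mwwwQ => mwwwwQ   [Q → w Q]
mwwwwQ => mwwwwwQ   [Q → w Q]
mwwwwwQ => mwwwwww   [Q → w]

S => mQ => mwQ => mwwQ => mwwwQ => mwwwwQ => mwwwwwQ => mwwwwww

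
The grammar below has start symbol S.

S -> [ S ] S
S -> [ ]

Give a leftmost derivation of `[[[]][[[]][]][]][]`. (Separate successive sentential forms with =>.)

S => [S]S => [[S]S]S => [[[]]S]S => [[[]][S]S]S => [[[]][[S]S]S]S => [[[]][[[]]S]S]S => [[[]][[[]][]]S]S => [[[]][[[]][]][]]S => [[[]][[[]][]][]][]

S => [S]S   [S -> [ S ] S]
[S]S => [[S]S]S   [S -> [ S ] S]
[[S]S]S => [[[]]S]S   [S -> [ ]]
[[[]]S]S => [[[]][S]S]S   [S -> [ S ] S]
[[[]][S]S]S => [[[]][[S]S]S]S   [S -> [ S ] S]
[[[]][[S]S]S]S => [[[]][[[]]S]S]S   [S -> [ ]]
[[[]][[[]]S]S]S => [[[]][[[]][]]S]S   [S -> [ ]]
[[[]][[[]][]]S]S => [[[]][[[]][]][]]S   [S -> [ ]]
[[[]][[[]][]][]]S => [[[]][[[]][]][]][]   [S -> [ ]]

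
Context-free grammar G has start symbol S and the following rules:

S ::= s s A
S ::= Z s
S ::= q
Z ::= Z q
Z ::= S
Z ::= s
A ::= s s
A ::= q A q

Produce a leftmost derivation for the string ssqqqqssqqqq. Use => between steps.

S => ssA => ssqAq => ssqqAqq => ssqqqAqqq => ssqqqqAqqqq => ssqqqqssqqqq

S => ssA   [S ::= s s A]
ssA => ssqAq   [A ::= q A q]
ssqAq => ssqqAqq   [A ::= q A q]
ssqqAqq => ssqqqAqqq   [A ::= q A q]
ssqqqAqqq => ssqqqqAqqqq   [A ::= q A q]
ssqqqqAqqqq => ssqqqqssqqqq   [A ::= s s]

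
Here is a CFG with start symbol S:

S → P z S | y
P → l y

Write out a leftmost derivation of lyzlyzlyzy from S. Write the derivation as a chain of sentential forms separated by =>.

S => PzS => lyzS => lyzPzS => lyzlyzS => lyzlyzPzS => lyzlyzlyzS => lyzlyzlyzy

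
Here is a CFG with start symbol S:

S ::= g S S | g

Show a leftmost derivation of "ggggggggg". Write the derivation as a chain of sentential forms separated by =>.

S => gSS   [S ::= g S S]
gSS => ggSSS   [S ::= g S S]
ggSSS => gggSSSS   [S ::= g S S]
gggSSSS => ggggSSSSS   [S ::= g S S]
ggggSSSSS => gggggSSSS   [S ::= g]
gggggSSSS => ggggggSSS   [S ::= g]
ggggggSSS => gggggggSS   [S ::= g]
gggggggSS => ggggggggS   [S ::= g]
ggggggggS => ggggggggg   [S ::= g]

S=>gSS=>ggSSS=>gggSSSS=>ggggSSSSS=>gggggSSSS=>ggggggSSS=>gggggggSS=>ggggggggS=>ggggggggg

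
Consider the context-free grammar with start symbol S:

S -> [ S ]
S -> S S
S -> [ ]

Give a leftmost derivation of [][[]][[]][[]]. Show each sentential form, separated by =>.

S => SS => SSS => SSSS => []SSS => [][S]SS => [][[]]SS => [][[]][S]S => [][[]][[]]S => [][[]][[]][S] => [][[]][[]][[]]

S => SS   [S -> S S]
SS => SSS   [S -> S S]
SSS => SSSS   [S -> S S]
SSSS => []SSS   [S -> [ ]]
[]SSS => [][S]SS   [S -> [ S ]]
[][S]SS => [][[]]SS   [S -> [ ]]
[][[]]SS => [][[]][S]S   [S -> [ S ]]
[][[]][S]S => [][[]][[]]S   [S -> [ ]]
[][[]][[]]S => [][[]][[]][S]   [S -> [ S ]]
[][[]][[]][S] => [][[]][[]][[]]   [S -> [ ]]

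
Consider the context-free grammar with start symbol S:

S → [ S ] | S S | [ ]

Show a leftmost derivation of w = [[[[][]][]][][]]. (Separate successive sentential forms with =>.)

S => [S] => [SS] => [SSS] => [[S]SS] => [[SS]SS] => [[[S]S]SS] => [[[SS]S]SS] => [[[[]S]S]SS] => [[[[][]]S]SS] => [[[[][]][]]SS] => [[[[][]][]][]S] => [[[[][]][]][][]]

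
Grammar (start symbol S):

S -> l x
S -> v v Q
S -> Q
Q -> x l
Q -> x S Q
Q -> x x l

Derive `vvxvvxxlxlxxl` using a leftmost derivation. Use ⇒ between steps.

S ⇒ vvQ   [S -> v v Q]
vvQ ⇒ vvxSQ   [Q -> x S Q]
vvxSQ ⇒ vvxvvQQ   [S -> v v Q]
vvxvvQQ ⇒ vvxvvxxlQ   [Q -> x x l]
vvxvvxxlQ ⇒ vvxvvxxlxSQ   [Q -> x S Q]
vvxvvxxlxSQ ⇒ vvxvvxxlxlxQ   [S -> l x]
vvxvvxxlxlxQ ⇒ vvxvvxxlxlxxl   [Q -> x l]

S⇒vvQ⇒vvxSQ⇒vvxvvQQ⇒vvxvvxxlQ⇒vvxvvxxlxSQ⇒vvxvvxxlxlxQ⇒vvxvvxxlxlxxl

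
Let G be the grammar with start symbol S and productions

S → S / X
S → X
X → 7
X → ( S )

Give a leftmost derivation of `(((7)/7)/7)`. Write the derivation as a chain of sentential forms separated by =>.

S => X   [S → X]
X => (S)   [X → ( S )]
(S) => (S/X)   [S → S / X]
(S/X) => (X/X)   [S → X]
(X/X) => ((S)/X)   [X → ( S )]
((S)/X) => ((S/X)/X)   [S → S / X]
((S/X)/X) => ((X/X)/X)   [S → X]
((X/X)/X) => (((S)/X)/X)   [X → ( S )]
(((S)/X)/X) => (((X)/X)/X)   [S → X]
(((X)/X)/X) => (((7)/X)/X)   [X → 7]
(((7)/X)/X) => (((7)/7)/X)   [X → 7]
(((7)/7)/X) => (((7)/7)/7)   [X → 7]

S => X => (S) => (S/X) => (X/X) => ((S)/X) => ((S/X)/X) => ((X/X)/X) => (((S)/X)/X) => (((X)/X)/X) => (((7)/X)/X) => (((7)/7)/X) => (((7)/7)/7)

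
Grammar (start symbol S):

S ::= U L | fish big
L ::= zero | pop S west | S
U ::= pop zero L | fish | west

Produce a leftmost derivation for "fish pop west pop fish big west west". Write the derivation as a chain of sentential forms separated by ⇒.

S ⇒ U L   [S ::= U L]
U L ⇒ fish L   [U ::= fish]
fish L ⇒ fish pop S west   [L ::= pop S west]
fish pop S west ⇒ fish pop U L west   [S ::= U L]
fish pop U L west ⇒ fish pop west L west   [U ::= west]
fish pop west L west ⇒ fish pop west pop S west west   [L ::= pop S west]
fish pop west pop S west west ⇒ fish pop west pop fish big west west   [S ::= fish big]

S ⇒ U L ⇒ fish L ⇒ fish pop S west ⇒ fish pop U L west ⇒ fish pop west L west ⇒ fish pop west pop S west west ⇒ fish pop west pop fish big west west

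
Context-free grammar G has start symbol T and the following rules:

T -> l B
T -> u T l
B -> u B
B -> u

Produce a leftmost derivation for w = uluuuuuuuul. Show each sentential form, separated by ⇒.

T ⇒ uTl   [T -> u T l]
uTl ⇒ ulBl   [T -> l B]
ulBl ⇒ uluBl   [B -> u B]
uluBl ⇒ uluuBl   [B -> u B]
uluuBl ⇒ uluuuBl   [B -> u B]
uluuuBl ⇒ uluuuuBl   [B -> u B]
uluuuuBl ⇒ uluuuuuBl   [B -> u B]
uluuuuuBl ⇒ uluuuuuuBl   [B -> u B]
uluuuuuuBl ⇒ uluuuuuuuBl   [B -> u B]
uluuuuuuuBl ⇒ uluuuuuuuul   [B -> u]

T ⇒ uTl ⇒ ulBl ⇒ uluBl ⇒ uluuBl ⇒ uluuuBl ⇒ uluuuuBl ⇒ uluuuuuBl ⇒ uluuuuuuBl ⇒ uluuuuuuuBl ⇒ uluuuuuuuul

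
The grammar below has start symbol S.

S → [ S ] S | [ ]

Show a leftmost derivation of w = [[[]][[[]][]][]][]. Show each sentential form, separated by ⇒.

S ⇒ [S]S   [S → [ S ] S]
[S]S ⇒ [[S]S]S   [S → [ S ] S]
[[S]S]S ⇒ [[[]]S]S   [S → [ ]]
[[[]]S]S ⇒ [[[]][S]S]S   [S → [ S ] S]
[[[]][S]S]S ⇒ [[[]][[S]S]S]S   [S → [ S ] S]
[[[]][[S]S]S]S ⇒ [[[]][[[]]S]S]S   [S → [ ]]
[[[]][[[]]S]S]S ⇒ [[[]][[[]][]]S]S   [S → [ ]]
[[[]][[[]][]]S]S ⇒ [[[]][[[]][]][]]S   [S → [ ]]
[[[]][[[]][]][]]S ⇒ [[[]][[[]][]][]][]   [S → [ ]]

S⇒[S]S⇒[[S]S]S⇒[[[]]S]S⇒[[[]][S]S]S⇒[[[]][[S]S]S]S⇒[[[]][[[]]S]S]S⇒[[[]][[[]][]]S]S⇒[[[]][[[]][]][]]S⇒[[[]][[[]][]][]][]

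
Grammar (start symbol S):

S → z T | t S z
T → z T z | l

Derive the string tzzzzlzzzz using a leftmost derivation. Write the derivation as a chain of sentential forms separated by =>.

S => tSz   [S → t S z]
tSz => tzTz   [S → z T]
tzTz => tzzTzz   [T → z T z]
tzzTzz => tzzzTzzz   [T → z T z]
tzzzTzzz => tzzzzTzzzz   [T → z T z]
tzzzzTzzzz => tzzzzlzzzz   [T → l]

S => tSz => tzTz => tzzTzz => tzzzTzzz => tzzzzTzzzz => tzzzzlzzzz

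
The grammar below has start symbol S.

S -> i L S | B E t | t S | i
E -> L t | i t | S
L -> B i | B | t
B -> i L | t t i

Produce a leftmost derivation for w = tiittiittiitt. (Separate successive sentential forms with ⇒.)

S ⇒ tS ⇒ tBEt ⇒ tiLEt ⇒ tiBiEt ⇒ tiiLiEt ⇒ tiiBiEt ⇒ tiittiiEt ⇒ tiittiiLtt ⇒ tiittiiBitt ⇒ tiittiittiitt

S ⇒ tS   [S -> t S]
tS ⇒ tBEt   [S -> B E t]
tBEt ⇒ tiLEt   [B -> i L]
tiLEt ⇒ tiBiEt   [L -> B i]
tiBiEt ⇒ tiiLiEt   [B -> i L]
tiiLiEt ⇒ tiiBiEt   [L -> B]
tiiBiEt ⇒ tiittiiEt   [B -> t t i]
tiittiiEt ⇒ tiittiiLtt   [E -> L t]
tiittiiLtt ⇒ tiittiiBitt   [L -> B i]
tiittiiBitt ⇒ tiittiittiitt   [B -> t t i]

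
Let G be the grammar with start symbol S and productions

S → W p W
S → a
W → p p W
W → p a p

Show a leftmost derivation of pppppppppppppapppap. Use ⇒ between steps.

S⇒WpW⇒ppWpW⇒ppppWpW⇒ppppppWpW⇒ppppppppWpW⇒ppppppppppWpW⇒ppppppppppppWpW⇒pppppppppppppappW⇒pppppppppppppapppap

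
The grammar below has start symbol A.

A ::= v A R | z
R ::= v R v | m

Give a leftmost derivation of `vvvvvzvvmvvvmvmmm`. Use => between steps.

A => vAR   [A ::= v A R]
vAR => vvARR   [A ::= v A R]
vvARR => vvvARRR   [A ::= v A R]
vvvARRR => vvvvARRRR   [A ::= v A R]
vvvvARRRR => vvvvvARRRRR   [A ::= v A R]
vvvvvARRRRR => vvvvvzRRRRR   [A ::= z]
vvvvvzRRRRR => vvvvvzvRvRRRR   [R ::= v R v]
vvvvvzvRvRRRR => vvvvvzvvRvvRRRR   [R ::= v R v]
vvvvvzvvRvvRRRR => vvvvvzvvmvvRRRR   [R ::= m]
vvvvvzvvmvvRRRR => vvvvvzvvmvvvRvRRR   [R ::= v R v]
vvvvvzvvmvvvRvRRR => vvvvvzvvmvvvmvRRR   [R ::= m]
vvvvvzvvmvvvmvRRR => vvvvvzvvmvvvmvmRR   [R ::= m]
vvvvvzvvmvvvmvmRR => vvvvvzvvmvvvmvmmR   [R ::= m]
vvvvvzvvmvvvmvmmR => vvvvvzvvmvvvmvmmm   [R ::= m]

A=>vAR=>vvARR=>vvvARRR=>vvvvARRRR=>vvvvvARRRRR=>vvvvvzRRRRR=>vvvvvzvRvRRRR=>vvvvvzvvRvvRRRR=>vvvvvzvvmvvRRRR=>vvvvvzvvmvvvRvRRR=>vvvvvzvvmvvvmvRRR=>vvvvvzvvmvvvmvmRR=>vvvvvzvvmvvvmvmmR=>vvvvvzvvmvvvmvmmm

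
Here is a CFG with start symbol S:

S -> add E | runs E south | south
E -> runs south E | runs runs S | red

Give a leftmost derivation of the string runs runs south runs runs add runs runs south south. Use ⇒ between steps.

S ⇒ runs E south ⇒ runs runs south E south ⇒ runs runs south runs runs S south ⇒ runs runs south runs runs add E south ⇒ runs runs south runs runs add runs runs S south ⇒ runs runs south runs runs add runs runs south south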